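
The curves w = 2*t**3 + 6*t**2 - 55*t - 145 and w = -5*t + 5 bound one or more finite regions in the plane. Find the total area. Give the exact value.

1048

Set the curves equal: 2*t**3 + 6*t**2 - 55*t - 145 = -5*t + 5, so 2*t**3 + 6*t**2 - 50*t - 150 = 0, which factors as 2*(t - 5)*(t + 3)*(t + 5) = 0. The curves meet at t = -5, -3, 5.
On [-5, -3], w = 2*t**3 + 6*t**2 - 55*t - 145 is on top; that piece has area ∫[-5,-3] (2*t**3 + 6*t**2 - 50*t - 150) dt = 24.
On [-3, 5], w = -5*t + 5 is on top; that piece has area ∫[-3,5] (-(2*t**3 + 6*t**2 - 50*t - 150)) dt = 1024.
Total enclosed area = 24 + 1024 = 1048.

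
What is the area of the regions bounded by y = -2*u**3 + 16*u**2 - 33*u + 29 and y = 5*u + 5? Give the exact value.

Set the curves equal: -2*u**3 + 16*u**2 - 33*u + 29 = 5*u + 5, so -2*u**3 + 16*u**2 - 38*u + 24 = 0, which factors as -2*(u - 4)*(u - 3)*(u - 1) = 0. The curves meet at u = 1, 3, 4.
On [1, 3], y = 5*u + 5 is on top; that piece has area ∫[1,3] (-(-2*u**3 + 16*u**2 - 38*u + 24)) du = 16/3.
On [3, 4], y = -2*u**3 + 16*u**2 - 33*u + 29 is on top; that piece has area ∫[3,4] (-2*u**3 + 16*u**2 - 38*u + 24) du = 5/6.
Total enclosed area = 16/3 + 5/6 = 37/6.

37/6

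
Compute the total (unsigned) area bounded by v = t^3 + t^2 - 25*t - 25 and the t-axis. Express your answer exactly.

1012/3

The curve meets the t-axis where t^3 + t^2 - 25*t - 25 = 0, i.e. (t - 5)*(t + 1)*(t + 5) = 0, at t = -5, -1, 5.
On [-5, -1] the curve lies above the axis; ∫[-5,-1] (t^3 + t^2 - 25*t - 25) dt = 256/3, giving area 256/3.
On [-1, 5] the curve lies below the axis; ∫[-1,5] (t^3 + t^2 - 25*t - 25) dt = -252, giving area 252.
Total area = 256/3 + 252 = 1012/3.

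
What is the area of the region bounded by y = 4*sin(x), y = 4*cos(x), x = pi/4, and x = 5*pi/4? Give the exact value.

On [pi/4, 5*pi/4], (4*sin(x)) - (4*cos(x)) = 4*sin(x) - 4*cos(x) is ≥ 0 throughout, so the area is a single integral of |4*sin(x) - 4*cos(x)|.
∫[pi/4,5*pi/4] (4*sin(x) - 4*cos(x)) dx = 8*sqrt(2).

8*sqrt(2)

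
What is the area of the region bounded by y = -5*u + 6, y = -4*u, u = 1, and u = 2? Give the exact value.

9/2

On [1, 2], (-5*u + 6) - (-4*u) = -u + 6 is ≥ 0 throughout, so the area is a single integral of |-u + 6|.
∫[1,2] (-u + 6) du = 9/2.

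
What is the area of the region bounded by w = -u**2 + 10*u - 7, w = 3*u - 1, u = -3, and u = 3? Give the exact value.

The difference (-u**2 + 10*u - 7) - (3*u - 1) = -u**2 + 7*u - 6 changes sign at u = 1 inside [-3, 3], so split the integral there.
∫[-3,1] (-u**2 + 7*u - 6) du = -184/3; the area of that piece is 184/3.
∫[1,3] (-u**2 + 7*u - 6) du = 22/3.
Total area = 184/3 + 22/3 = 206/3.

206/3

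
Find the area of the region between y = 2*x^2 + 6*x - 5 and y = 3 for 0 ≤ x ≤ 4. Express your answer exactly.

202/3

The difference (2*x^2 + 6*x - 5) - (3) = 2*x^2 + 6*x - 8 changes sign at x = 1 inside [0, 4], so split the integral there.
∫[0,1] (2*x^2 + 6*x - 8) dx = -13/3; the area of that piece is 13/3.
∫[1,4] (2*x^2 + 6*x - 8) dx = 63.
Total area = 13/3 + 63 = 202/3.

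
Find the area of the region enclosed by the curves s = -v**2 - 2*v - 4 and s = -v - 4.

1/6

Both boundary curves give s as a function of v, so integrate with respect to v. Setting them equal: -v**2 - v = 0, i.e. -v*(v + 1) = 0, so they meet at v = -1, 0.
For v in [-1, 0], s = -v**2 - 2*v - 4 is on the right; area = ∫[-1,0] (-v**2 - v) dv = 1/6.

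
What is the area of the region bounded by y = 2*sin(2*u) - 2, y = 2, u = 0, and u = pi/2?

On [0, pi/2], (2*sin(2*u) - 2) - (2) = 2*sin(2*u) - 4 is ≤ 0 throughout, so the area is a single integral of |2*sin(2*u) - 4|.
∫[0,pi/2] (2*sin(2*u) - 4) du = 2 - 2*pi; the area of that piece is -2 + 2*pi.

-2 + 2*pi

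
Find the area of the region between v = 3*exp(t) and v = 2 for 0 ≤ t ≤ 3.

-9 + 3*exp(3)

On [0, 3], (3*exp(t)) - (2) = 3*exp(t) - 2 is ≥ 0 throughout, so the area is a single integral of |3*exp(t) - 2|.
∫[0,3] (3*exp(t) - 2) dt = -9 + 3*exp(3).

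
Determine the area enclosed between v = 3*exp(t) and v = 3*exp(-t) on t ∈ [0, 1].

-6 + 3*exp(-1) + 3*exp(1)

On [0, 1], (3*exp(t)) - (3*exp(-t)) = 3*exp(t) - 3*exp(-t) is ≥ 0 throughout, so the area is a single integral of |3*exp(t) - 3*exp(-t)|.
∫[0,1] (3*exp(t) - 3*exp(-t)) dt = -6 + 3*exp(-1) + 3*exp(1).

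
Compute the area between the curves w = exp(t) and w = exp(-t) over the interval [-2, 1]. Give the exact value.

-4 + exp(-2) + exp(-1) + exp(1) + exp(2)

The difference (exp(t)) - (exp(-t)) = exp(t) - exp(-t) changes sign at t = 0 inside [-2, 1], so split the integral there.
∫[-2,0] (exp(t) - exp(-t)) dt = -exp(2) - exp(-2) + 2; the area of that piece is -2 + exp(-2) + exp(2).
∫[0,1] (exp(t) - exp(-t)) dt = -2 + exp(-1) + exp(1).
Total area = (-2 + exp(-2) + exp(2)) + (-2 + exp(-1) + exp(1)) = -4 + exp(-2) + exp(-1) + exp(1) + exp(2).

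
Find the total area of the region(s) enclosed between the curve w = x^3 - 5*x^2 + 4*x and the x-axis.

The curve meets the x-axis where x^3 - 5*x^2 + 4*x = 0, i.e. x*(x - 4)*(x - 1) = 0, at x = 0, 1, 4.
On [0, 1] the curve lies above the axis; ∫[0,1] (x^3 - 5*x^2 + 4*x) dx = 7/12, giving area 7/12.
On [1, 4] the curve lies below the axis; ∫[1,4] (x^3 - 5*x^2 + 4*x) dx = -45/4, giving area 45/4.
Total area = 7/12 + 45/4 = 71/6.

71/6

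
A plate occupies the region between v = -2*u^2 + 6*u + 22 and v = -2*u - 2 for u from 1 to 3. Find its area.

On [1, 3], (-2*u^2 + 6*u + 22) - (-2*u - 2) = -2*u^2 + 8*u + 24 is ≥ 0 throughout, so the area is a single integral of |-2*u^2 + 8*u + 24|.
∫[1,3] (-2*u^2 + 8*u + 24) du = 188/3.

188/3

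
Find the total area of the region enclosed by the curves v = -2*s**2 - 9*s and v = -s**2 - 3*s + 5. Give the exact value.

Set the curves equal: -2*s**2 - 9*s = -s**2 - 3*s + 5, so -s**2 - 6*s - 5 = 0, which factors as -(s + 1)*(s + 5) = 0. The curves meet at s = -5, -1.
On [-5, -1], v = -2*s**2 - 9*s is on top; that piece has area ∫[-5,-1] (-s**2 - 6*s - 5) ds = 32/3.

32/3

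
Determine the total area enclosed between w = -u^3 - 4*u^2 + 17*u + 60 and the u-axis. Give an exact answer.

The curve meets the u-axis where -u^3 - 4*u^2 + 17*u + 60 = 0, i.e. -(u - 4)*(u + 3)*(u + 5) = 0, at u = -5, -3, 4.
On [-5, -3] the curve lies below the axis; ∫[-5,-3] (-u^3 - 4*u^2 + 17*u + 60) du = -32/3, giving area 32/3.
On [-3, 4] the curve lies above the axis; ∫[-3,4] (-u^3 - 4*u^2 + 17*u + 60) du = 3773/12, giving area 3773/12.
Total area = 32/3 + 3773/12 = 3901/12.

3901/12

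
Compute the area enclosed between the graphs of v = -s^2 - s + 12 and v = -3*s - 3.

256/3

Set the curves equal: -s^2 - s + 12 = -3*s - 3, so -s^2 + 2*s + 15 = 0, which factors as -(s - 5)*(s + 3) = 0. The curves meet at s = -3, 5.
On [-3, 5], v = -s^2 - s + 12 is on top; that piece has area ∫[-3,5] (-s^2 + 2*s + 15) ds = 256/3.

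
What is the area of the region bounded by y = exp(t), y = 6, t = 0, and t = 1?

On [0, 1], (exp(t)) - (6) = exp(t) - 6 is ≤ 0 throughout, so the area is a single integral of |exp(t) - 6|.
∫[0,1] (exp(t) - 6) dt = -7 + exp(1); the area of that piece is 7 - exp(1).

7 - exp(1)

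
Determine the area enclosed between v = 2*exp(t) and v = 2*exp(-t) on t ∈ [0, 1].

-4 + 2*exp(-1) + 2*exp(1)

On [0, 1], (2*exp(t)) - (2*exp(-t)) = 2*exp(t) - 2*exp(-t) is ≥ 0 throughout, so the area is a single integral of |2*exp(t) - 2*exp(-t)|.
∫[0,1] (2*exp(t) - 2*exp(-t)) dt = -4 + 2*exp(-1) + 2*exp(1).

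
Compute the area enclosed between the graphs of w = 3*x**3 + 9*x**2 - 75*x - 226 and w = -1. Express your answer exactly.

1572

Set the curves equal: 3*x**3 + 9*x**2 - 75*x - 226 = -1, so 3*x**3 + 9*x**2 - 75*x - 225 = 0, which factors as 3*(x - 5)*(x + 3)*(x + 5) = 0. The curves meet at x = -5, -3, 5.
On [-5, -3], w = 3*x**3 + 9*x**2 - 75*x - 226 is on top; that piece has area ∫[-5,-3] (3*x**3 + 9*x**2 - 75*x - 225) dx = 36.
On [-3, 5], w = -1 is on top; that piece has area ∫[-3,5] (-(3*x**3 + 9*x**2 - 75*x - 225)) dx = 1536.
Total enclosed area = 36 + 1536 = 1572.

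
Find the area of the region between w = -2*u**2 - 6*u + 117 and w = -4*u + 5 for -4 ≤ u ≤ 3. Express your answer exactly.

2191/3

On [-4, 3], (-2*u**2 - 6*u + 117) - (-4*u + 5) = -2*u**2 - 2*u + 112 is ≥ 0 throughout, so the area is a single integral of |-2*u**2 - 2*u + 112|.
∫[-4,3] (-2*u**2 - 2*u + 112) du = 2191/3.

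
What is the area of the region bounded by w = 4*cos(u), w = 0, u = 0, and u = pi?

The difference (4*cos(u)) - (0) = 4*cos(u) changes sign at u = pi/2 inside [0, pi], so split the integral there.
∫[0,pi/2] (4*cos(u)) du = 4.
∫[pi/2,pi] (4*cos(u)) du = -4; the area of that piece is 4.
Total area = 4 + 4 = 8.

8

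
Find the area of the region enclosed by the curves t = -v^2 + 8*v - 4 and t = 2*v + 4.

Both boundary curves give t as a function of v, so integrate with respect to v. Setting them equal: -v^2 + 6*v - 8 = 0, i.e. -(v - 4)*(v - 2) = 0, so they meet at v = 2, 4.
For v in [2, 4], t = -v^2 + 8*v - 4 is on the right; area = ∫[2,4] (-v^2 + 6*v - 8) dv = 4/3.

4/3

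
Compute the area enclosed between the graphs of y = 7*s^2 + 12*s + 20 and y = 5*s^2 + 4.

8/3

Set the curves equal: 7*s^2 + 12*s + 20 = 5*s^2 + 4, so 2*s^2 + 12*s + 16 = 0, which factors as 2*(s + 2)*(s + 4) = 0. The curves meet at s = -4, -2.
On [-4, -2], y = 5*s^2 + 4 is on top; that piece has area ∫[-4,-2] (-(2*s^2 + 12*s + 16)) ds = 8/3.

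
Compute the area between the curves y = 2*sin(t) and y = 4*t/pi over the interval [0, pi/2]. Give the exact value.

2 - pi/2

On [0, pi/2], (2*sin(t)) - (4*t/pi) = -4*t/pi + 2*sin(t) is ≥ 0 throughout, so the area is a single integral of |-4*t/pi + 2*sin(t)|.
∫[0,pi/2] (-4*t/pi + 2*sin(t)) dt = 2 - pi/2.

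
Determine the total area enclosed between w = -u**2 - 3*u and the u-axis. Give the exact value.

The curve meets the u-axis where -u**2 - 3*u = 0, i.e. -u*(u + 3) = 0, at u = -3, 0.
On [-3, 0] the curve lies above the axis; ∫[-3,0] (-u**2 - 3*u) du = 9/2, giving area 9/2.

9/2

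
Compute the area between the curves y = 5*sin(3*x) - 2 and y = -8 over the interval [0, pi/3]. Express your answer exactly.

10/3 + 2*pi

On [0, pi/3], (5*sin(3*x) - 2) - (-8) = 5*sin(3*x) + 6 is ≥ 0 throughout, so the area is a single integral of |5*sin(3*x) + 6|.
∫[0,pi/3] (5*sin(3*x) + 6) dx = 10/3 + 2*pi.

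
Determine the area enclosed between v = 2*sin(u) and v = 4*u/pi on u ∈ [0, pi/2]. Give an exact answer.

2 - pi/2

On [0, pi/2], (2*sin(u)) - (4*u/pi) = -4*u/pi + 2*sin(u) is ≥ 0 throughout, so the area is a single integral of |-4*u/pi + 2*sin(u)|.
∫[0,pi/2] (-4*u/pi + 2*sin(u)) du = 2 - pi/2.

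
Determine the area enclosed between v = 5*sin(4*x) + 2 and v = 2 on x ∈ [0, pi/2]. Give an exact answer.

The difference (5*sin(4*x) + 2) - (2) = 5*sin(4*x) changes sign at x = pi/4 inside [0, pi/2], so split the integral there.
∫[0,pi/4] (5*sin(4*x)) dx = 5/2.
∫[pi/4,pi/2] (5*sin(4*x)) dx = -5/2; the area of that piece is 5/2.
Total area = 5/2 + 5/2 = 5.

5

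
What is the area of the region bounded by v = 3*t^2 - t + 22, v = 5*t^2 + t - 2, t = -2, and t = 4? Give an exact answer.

The difference (3*t^2 - t + 22) - (5*t^2 + t - 2) = -2*t^2 - 2*t + 24 changes sign at t = 3 inside [-2, 4], so split the integral there.
∫[-2,3] (-2*t^2 - 2*t + 24) dt = 275/3.
∫[3,4] (-2*t^2 - 2*t + 24) dt = -23/3; the area of that piece is 23/3.
Total area = 275/3 + 23/3 = 298/3.

298/3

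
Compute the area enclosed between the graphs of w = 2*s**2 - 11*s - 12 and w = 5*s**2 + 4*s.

Set the curves equal: 2*s**2 - 11*s - 12 = 5*s**2 + 4*s, so -3*s**2 - 15*s - 12 = 0, which factors as -3*(s + 1)*(s + 4) = 0. The curves meet at s = -4, -1.
On [-4, -1], w = 2*s**2 - 11*s - 12 is on top; that piece has area ∫[-4,-1] (-3*s**2 - 15*s - 12) ds = 27/2.

27/2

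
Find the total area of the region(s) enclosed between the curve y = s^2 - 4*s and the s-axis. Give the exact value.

32/3

The curve meets the s-axis where s^2 - 4*s = 0, i.e. s*(s - 4) = 0, at s = 0, 4.
On [0, 4] the curve lies below the axis; ∫[0,4] (s^2 - 4*s) ds = -32/3, giving area 32/3.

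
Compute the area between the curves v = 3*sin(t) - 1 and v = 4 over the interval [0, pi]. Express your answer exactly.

On [0, pi], (3*sin(t) - 1) - (4) = 3*sin(t) - 5 is ≤ 0 throughout, so the area is a single integral of |3*sin(t) - 5|.
∫[0,pi] (3*sin(t) - 5) dt = 6 - 5*pi; the area of that piece is -6 + 5*pi.

-6 + 5*pi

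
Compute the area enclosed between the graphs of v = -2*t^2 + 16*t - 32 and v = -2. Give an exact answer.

Set the curves equal: -2*t^2 + 16*t - 32 = -2, so -2*t^2 + 16*t - 30 = 0, which factors as -2*(t - 5)*(t - 3) = 0. The curves meet at t = 3, 5.
On [3, 5], v = -2*t^2 + 16*t - 32 is on top; that piece has area ∫[3,5] (-2*t^2 + 16*t - 30) dt = 8/3.

8/3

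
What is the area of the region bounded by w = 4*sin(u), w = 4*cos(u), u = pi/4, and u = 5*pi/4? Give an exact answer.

8*sqrt(2)

On [pi/4, 5*pi/4], (4*sin(u)) - (4*cos(u)) = 4*sin(u) - 4*cos(u) is ≥ 0 throughout, so the area is a single integral of |4*sin(u) - 4*cos(u)|.
∫[pi/4,5*pi/4] (4*sin(u) - 4*cos(u)) du = 8*sqrt(2).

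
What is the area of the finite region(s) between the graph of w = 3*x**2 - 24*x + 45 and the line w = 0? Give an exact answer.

The curve meets the x-axis where 3*x**2 - 24*x + 45 = 0, i.e. 3*(x - 5)*(x - 3) = 0, at x = 3, 5.
On [3, 5] the curve lies below the axis; ∫[3,5] (3*x**2 - 24*x + 45) dx = -4, giving area 4.

4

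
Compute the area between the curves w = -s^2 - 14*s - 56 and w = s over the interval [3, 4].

On [3, 4], (-s^2 - 14*s - 56) - (s) = -s^2 - 15*s - 56 is ≤ 0 throughout, so the area is a single integral of |-s^2 - 15*s - 56|.
∫[3,4] (-s^2 - 15*s - 56) ds = -725/6; the area of that piece is 725/6.

725/6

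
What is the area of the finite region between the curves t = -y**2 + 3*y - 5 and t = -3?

Both boundary curves give t as a function of y, so integrate with respect to y. Setting them equal: -y**2 + 3*y - 2 = 0, i.e. -(y - 2)*(y - 1) = 0, so they meet at y = 1, 2.
For y in [1, 2], t = -y**2 + 3*y - 5 is on the right; area = ∫[1,2] (-y**2 + 3*y - 2) dy = 1/6.

1/6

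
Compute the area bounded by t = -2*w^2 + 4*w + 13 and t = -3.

Both boundary curves give t as a function of w, so integrate with respect to w. Setting them equal: -2*w^2 + 4*w + 16 = 0, i.e. -2*(w - 4)*(w + 2) = 0, so they meet at w = -2, 4.
For w in [-2, 4], t = -2*w^2 + 4*w + 13 is on the right; area = ∫[-2,4] (-2*w^2 + 4*w + 16) dw = 72.

72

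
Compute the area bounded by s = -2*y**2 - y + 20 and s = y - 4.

Both boundary curves give s as a function of y, so integrate with respect to y. Setting them equal: -2*y**2 - 2*y + 24 = 0, i.e. -2*(y - 3)*(y + 4) = 0, so they meet at y = -4, 3.
For y in [-4, 3], s = -2*y**2 - y + 20 is on the right; area = ∫[-4,3] (-2*y**2 - 2*y + 24) dy = 343/3.

343/3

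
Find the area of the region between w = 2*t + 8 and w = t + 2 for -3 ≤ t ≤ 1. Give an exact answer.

On [-3, 1], (2*t + 8) - (t + 2) = t + 6 is ≥ 0 throughout, so the area is a single integral of |t + 6|.
∫[-3,1] (t + 6) dt = 20.

20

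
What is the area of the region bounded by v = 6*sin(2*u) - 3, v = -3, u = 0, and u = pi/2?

6

On [0, pi/2], (6*sin(2*u) - 3) - (-3) = 6*sin(2*u) is ≥ 0 throughout, so the area is a single integral of |6*sin(2*u)|.
∫[0,pi/2] (6*sin(2*u)) du = 6.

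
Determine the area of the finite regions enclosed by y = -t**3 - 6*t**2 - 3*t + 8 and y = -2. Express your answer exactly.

81/2

Set the curves equal: -t**3 - 6*t**2 - 3*t + 8 = -2, so -t**3 - 6*t**2 - 3*t + 10 = 0, which factors as -(t - 1)*(t + 2)*(t + 5) = 0. The curves meet at t = -5, -2, 1.
On [-5, -2], y = -2 is on top; that piece has area ∫[-5,-2] (-(-t**3 - 6*t**2 - 3*t + 10)) dt = 81/4.
On [-2, 1], y = -t**3 - 6*t**2 - 3*t + 8 is on top; that piece has area ∫[-2,1] (-t**3 - 6*t**2 - 3*t + 10) dt = 81/4.
Total enclosed area = 81/4 + 81/4 = 81/2.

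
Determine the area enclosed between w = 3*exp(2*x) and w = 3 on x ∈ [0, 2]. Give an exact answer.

On [0, 2], (3*exp(2*x)) - (3) = 3*exp(2*x) - 3 is ≥ 0 throughout, so the area is a single integral of |3*exp(2*x) - 3|.
∫[0,2] (3*exp(2*x) - 3) dx = -15/2 + 3*exp(4)/2.

-15/2 + 3*exp(4)/2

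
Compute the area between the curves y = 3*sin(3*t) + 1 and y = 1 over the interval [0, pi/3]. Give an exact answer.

On [0, pi/3], (3*sin(3*t) + 1) - (1) = 3*sin(3*t) is ≥ 0 throughout, so the area is a single integral of |3*sin(3*t)|.
∫[0,pi/3] (3*sin(3*t)) dt = 2.

2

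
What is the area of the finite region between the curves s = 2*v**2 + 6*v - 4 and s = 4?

Both boundary curves give s as a function of v, so integrate with respect to v. Setting them equal: 2*v**2 + 6*v - 8 = 0, i.e. 2*(v - 1)*(v + 4) = 0, so they meet at v = -4, 1.
For v in [-4, 1], s = 2*v**2 + 6*v - 4 is on the left; area = ∫[-4,1] (-(2*v**2 + 6*v - 8)) dv = 125/3.

125/3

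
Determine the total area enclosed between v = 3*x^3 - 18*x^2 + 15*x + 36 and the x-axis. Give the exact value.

The curve meets the x-axis where 3*x^3 - 18*x^2 + 15*x + 36 = 0, i.e. 3*(x - 4)*(x - 3)*(x + 1) = 0, at x = -1, 3, 4.
On [-1, 3] the curve lies above the axis; ∫[-1,3] (3*x^3 - 18*x^2 + 15*x + 36) dx = 96, giving area 96.
On [3, 4] the curve lies below the axis; ∫[3,4] (3*x^3 - 18*x^2 + 15*x + 36) dx = -9/4, giving area 9/4.
Total area = 96 + 9/4 = 393/4.

393/4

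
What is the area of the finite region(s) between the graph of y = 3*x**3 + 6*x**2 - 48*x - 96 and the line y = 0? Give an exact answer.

The curve meets the x-axis where 3*x**3 + 6*x**2 - 48*x - 96 = 0, i.e. 3*(x - 4)*(x + 2)*(x + 4) = 0, at x = -4, -2, 4.
On [-4, -2] the curve lies above the axis; ∫[-4,-2] (3*x**3 + 6*x**2 - 48*x - 96) dx = 28, giving area 28.
On [-2, 4] the curve lies below the axis; ∫[-2,4] (3*x**3 + 6*x**2 - 48*x - 96) dx = -540, giving area 540.
Total area = 28 + 540 = 568.

568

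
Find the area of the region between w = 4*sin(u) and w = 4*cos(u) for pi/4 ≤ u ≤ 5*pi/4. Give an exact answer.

8*sqrt(2)

On [pi/4, 5*pi/4], (4*sin(u)) - (4*cos(u)) = 4*sin(u) - 4*cos(u) is ≥ 0 throughout, so the area is a single integral of |4*sin(u) - 4*cos(u)|.
∫[pi/4,5*pi/4] (4*sin(u) - 4*cos(u)) du = 8*sqrt(2).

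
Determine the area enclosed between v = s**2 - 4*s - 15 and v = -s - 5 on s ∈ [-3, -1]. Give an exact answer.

7

The difference (s**2 - 4*s - 15) - (-s - 5) = s**2 - 3*s - 10 changes sign at s = -2 inside [-3, -1], so split the integral there.
∫[-3,-2] (s**2 - 3*s - 10) ds = 23/6.
∫[-2,-1] (s**2 - 3*s - 10) ds = -19/6; the area of that piece is 19/6.
Total area = 23/6 + 19/6 = 7.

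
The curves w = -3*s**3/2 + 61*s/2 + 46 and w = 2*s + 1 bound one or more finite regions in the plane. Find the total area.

1551/4

Set the curves equal: -3*s**3/2 + 61*s/2 + 46 = 2*s + 1, so -3*s**3/2 + 57*s/2 + 45 = 0, which factors as -3*(s - 5)*(s + 2)*(s + 3)/2 = 0. The curves meet at s = -3, -2, 5.
On [-3, -2], w = 2*s + 1 is on top; that piece has area ∫[-3,-2] (-(-3*s**3/2 + 57*s/2 + 45)) ds = 15/8.
On [-2, 5], w = -3*s**3/2 + 61*s/2 + 46 is on top; that piece has area ∫[-2,5] (-3*s**3/2 + 57*s/2 + 45) ds = 3087/8.
Total enclosed area = 15/8 + 3087/8 = 1551/4.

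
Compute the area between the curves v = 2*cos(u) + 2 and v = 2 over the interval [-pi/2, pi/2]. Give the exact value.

On [-pi/2, pi/2], (2*cos(u) + 2) - (2) = 2*cos(u) is ≥ 0 throughout, so the area is a single integral of |2*cos(u)|.
∫[-pi/2,pi/2] (2*cos(u)) du = 4.

4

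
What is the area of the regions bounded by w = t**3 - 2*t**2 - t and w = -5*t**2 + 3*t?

131/4

Set the curves equal: t**3 - 2*t**2 - t = -5*t**2 + 3*t, so t**3 + 3*t**2 - 4*t = 0, which factors as t*(t - 1)*(t + 4) = 0. The curves meet at t = -4, 0, 1.
On [-4, 0], w = t**3 - 2*t**2 - t is on top; that piece has area ∫[-4,0] (t**3 + 3*t**2 - 4*t) dt = 32.
On [0, 1], w = -5*t**2 + 3*t is on top; that piece has area ∫[0,1] (-(t**3 + 3*t**2 - 4*t)) dt = 3/4.
Total enclosed area = 32 + 3/4 = 131/4.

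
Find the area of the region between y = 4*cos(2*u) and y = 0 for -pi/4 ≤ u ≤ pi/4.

4

On [-pi/4, pi/4], (4*cos(2*u)) - (0) = 4*cos(2*u) is ≥ 0 throughout, so the area is a single integral of |4*cos(2*u)|.
∫[-pi/4,pi/4] (4*cos(2*u)) du = 4.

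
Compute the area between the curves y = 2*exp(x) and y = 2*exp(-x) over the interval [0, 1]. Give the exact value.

-4 + 2*exp(-1) + 2*exp(1)

On [0, 1], (2*exp(x)) - (2*exp(-x)) = 2*exp(x) - 2*exp(-x) is ≥ 0 throughout, so the area is a single integral of |2*exp(x) - 2*exp(-x)|.
∫[0,1] (2*exp(x) - 2*exp(-x)) dx = -4 + 2*exp(-1) + 2*exp(1).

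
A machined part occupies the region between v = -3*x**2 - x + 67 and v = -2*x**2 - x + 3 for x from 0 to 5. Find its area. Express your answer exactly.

On [0, 5], (-3*x**2 - x + 67) - (-2*x**2 - x + 3) = -x**2 + 64 is ≥ 0 throughout, so the area is a single integral of |-x**2 + 64|.
∫[0,5] (-x**2 + 64) dx = 835/3.

835/3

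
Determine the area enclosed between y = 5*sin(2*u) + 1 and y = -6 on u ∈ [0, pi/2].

5 + 7*pi/2

On [0, pi/2], (5*sin(2*u) + 1) - (-6) = 5*sin(2*u) + 7 is ≥ 0 throughout, so the area is a single integral of |5*sin(2*u) + 7|.
∫[0,pi/2] (5*sin(2*u) + 7) du = 5 + 7*pi/2.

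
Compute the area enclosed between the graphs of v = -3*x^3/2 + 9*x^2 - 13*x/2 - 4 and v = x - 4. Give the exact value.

Set the curves equal: -3*x^3/2 + 9*x^2 - 13*x/2 - 4 = x - 4, so -3*x^3/2 + 9*x^2 - 15*x/2 = 0, which factors as -3*x*(x - 5)*(x - 1)/2 = 0. The curves meet at x = 0, 1, 5.
On [0, 1], v = x - 4 is on top; that piece has area ∫[0,1] (-(-3*x^3/2 + 9*x^2 - 15*x/2)) dx = 9/8.
On [1, 5], v = -3*x^3/2 + 9*x^2 - 13*x/2 - 4 is on top; that piece has area ∫[1,5] (-3*x^3/2 + 9*x^2 - 15*x/2) dx = 48.
Total enclosed area = 9/8 + 48 = 393/8.

393/8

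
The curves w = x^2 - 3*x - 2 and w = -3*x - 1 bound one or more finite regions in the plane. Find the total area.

Set the curves equal: x^2 - 3*x - 2 = -3*x - 1, so x^2 - 1 = 0, which factors as (x - 1)*(x + 1) = 0. The curves meet at x = -1, 1.
On [-1, 1], w = -3*x - 1 is on top; that piece has area ∫[-1,1] (-(x^2 - 1)) dx = 4/3.

4/3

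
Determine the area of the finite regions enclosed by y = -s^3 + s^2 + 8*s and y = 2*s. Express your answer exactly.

Set the curves equal: -s^3 + s^2 + 8*s = 2*s, so -s^3 + s^2 + 6*s = 0, which factors as -s*(s - 3)*(s + 2) = 0. The curves meet at s = -2, 0, 3.
On [-2, 0], y = 2*s is on top; that piece has area ∫[-2,0] (-(-s^3 + s^2 + 6*s)) ds = 16/3.
On [0, 3], y = -s^3 + s^2 + 8*s is on top; that piece has area ∫[0,3] (-s^3 + s^2 + 6*s) ds = 63/4.
Total enclosed area = 16/3 + 63/4 = 253/12.

253/12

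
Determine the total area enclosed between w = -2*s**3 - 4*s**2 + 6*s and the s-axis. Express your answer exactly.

The curve meets the s-axis where -2*s**3 - 4*s**2 + 6*s = 0, i.e. -2*s*(s - 1)*(s + 3) = 0, at s = -3, 0, 1.
On [-3, 0] the curve lies below the axis; ∫[-3,0] (-2*s**3 - 4*s**2 + 6*s) ds = -45/2, giving area 45/2.
On [0, 1] the curve lies above the axis; ∫[0,1] (-2*s**3 - 4*s**2 + 6*s) ds = 7/6, giving area 7/6.
Total area = 45/2 + 7/6 = 71/3.

71/3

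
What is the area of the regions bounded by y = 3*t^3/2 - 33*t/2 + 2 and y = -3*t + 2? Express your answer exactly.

243/4

Set the curves equal: 3*t^3/2 - 33*t/2 + 2 = -3*t + 2, so 3*t^3/2 - 27*t/2 = 0, which factors as 3*t*(t - 3)*(t + 3)/2 = 0. The curves meet at t = -3, 0, 3.
On [-3, 0], y = 3*t^3/2 - 33*t/2 + 2 is on top; that piece has area ∫[-3,0] (3*t^3/2 - 27*t/2) dt = 243/8.
On [0, 3], y = -3*t + 2 is on top; that piece has area ∫[0,3] (-(3*t^3/2 - 27*t/2)) dt = 243/8.
Total enclosed area = 243/8 + 243/8 = 243/4.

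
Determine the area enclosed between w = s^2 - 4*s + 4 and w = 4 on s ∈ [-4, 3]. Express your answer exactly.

187/3

The difference (s^2 - 4*s + 4) - (4) = s^2 - 4*s changes sign at s = 0 inside [-4, 3], so split the integral there.
∫[-4,0] (s^2 - 4*s) ds = 160/3.
∫[0,3] (s^2 - 4*s) ds = -9; the area of that piece is 9.
Total area = 160/3 + 9 = 187/3.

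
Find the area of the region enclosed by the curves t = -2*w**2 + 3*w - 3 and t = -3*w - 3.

9

Both boundary curves give t as a function of w, so integrate with respect to w. Setting them equal: -2*w**2 + 6*w = 0, i.e. -2*w*(w - 3) = 0, so they meet at w = 0, 3.
For w in [0, 3], t = -2*w**2 + 3*w - 3 is on the right; area = ∫[0,3] (-2*w**2 + 6*w) dw = 9.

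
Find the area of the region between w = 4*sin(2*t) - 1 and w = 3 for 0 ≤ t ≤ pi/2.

On [0, pi/2], (4*sin(2*t) - 1) - (3) = 4*sin(2*t) - 4 is ≤ 0 throughout, so the area is a single integral of |4*sin(2*t) - 4|.
∫[0,pi/2] (4*sin(2*t) - 4) dt = 4 - 2*pi; the area of that piece is -4 + 2*pi.

-4 + 2*pi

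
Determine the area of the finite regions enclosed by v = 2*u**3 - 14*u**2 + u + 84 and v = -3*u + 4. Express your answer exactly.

Set the curves equal: 2*u**3 - 14*u**2 + u + 84 = -3*u + 4, so 2*u**3 - 14*u**2 + 4*u + 80 = 0, which factors as 2*(u - 5)*(u - 4)*(u + 2) = 0. The curves meet at u = -2, 4, 5.
On [-2, 4], v = 2*u**3 - 14*u**2 + u + 84 is on top; that piece has area ∫[-2,4] (2*u**3 - 14*u**2 + 4*u + 80) du = 288.
On [4, 5], v = -3*u + 4 is on top; that piece has area ∫[4,5] (-(2*u**3 - 14*u**2 + 4*u + 80)) du = 13/6.
Total enclosed area = 288 + 13/6 = 1741/6.

1741/6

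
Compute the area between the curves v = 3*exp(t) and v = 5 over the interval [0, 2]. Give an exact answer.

The difference (3*exp(t)) - (5) = 3*exp(t) - 5 changes sign at t = log(5/3) inside [0, 2], so split the integral there.
∫[0,log(5/3)] (3*exp(t) - 5) dt = log(243/3125) + 2; the area of that piece is -2 + log(3125/243).
∫[log(5/3),2] (3*exp(t) - 5) dt = -15 - 5*log(3) + 5*log(5) + 3*exp(2).
Total area = (-2 + log(3125/243)) + (-15 - 5*log(3) + 5*log(5) + 3*exp(2)) = -17 - 10*log(3) + 10*log(5) + 3*exp(2).

-17 - 10*log(3) + 10*log(5) + 3*exp(2)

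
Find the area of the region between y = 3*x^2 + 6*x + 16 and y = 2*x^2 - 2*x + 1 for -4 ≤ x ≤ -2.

2

The difference (3*x^2 + 6*x + 16) - (2*x^2 - 2*x + 1) = x^2 + 8*x + 15 changes sign at x = -3 inside [-4, -2], so split the integral there.
∫[-4,-3] (x^2 + 8*x + 15) dx = -2/3; the area of that piece is 2/3.
∫[-3,-2] (x^2 + 8*x + 15) dx = 4/3.
Total area = 2/3 + 4/3 = 2.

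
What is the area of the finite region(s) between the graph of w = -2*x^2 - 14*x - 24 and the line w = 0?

The curve meets the x-axis where -2*x^2 - 14*x - 24 = 0, i.e. -2*(x + 3)*(x + 4) = 0, at x = -4, -3.
On [-4, -3] the curve lies above the axis; ∫[-4,-3] (-2*x^2 - 14*x - 24) dx = 1/3, giving area 1/3.

1/3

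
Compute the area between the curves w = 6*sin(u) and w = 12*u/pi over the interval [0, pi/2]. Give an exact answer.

6 - 3*pi/2

On [0, pi/2], (6*sin(u)) - (12*u/pi) = -12*u/pi + 6*sin(u) is ≥ 0 throughout, so the area is a single integral of |-12*u/pi + 6*sin(u)|.
∫[0,pi/2] (-12*u/pi + 6*sin(u)) du = 6 - 3*pi/2.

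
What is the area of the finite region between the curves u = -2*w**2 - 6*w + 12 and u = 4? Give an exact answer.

Both boundary curves give u as a function of w, so integrate with respect to w. Setting them equal: -2*w**2 - 6*w + 8 = 0, i.e. -2*(w - 1)*(w + 4) = 0, so they meet at w = -4, 1.
For w in [-4, 1], u = -2*w**2 - 6*w + 12 is on the right; area = ∫[-4,1] (-2*w**2 - 6*w + 8) dw = 125/3.

125/3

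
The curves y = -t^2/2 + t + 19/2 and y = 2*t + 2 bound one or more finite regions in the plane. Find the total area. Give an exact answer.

Set the curves equal: -t^2/2 + t + 19/2 = 2*t + 2, so -t^2/2 - t + 15/2 = 0, which factors as -(t - 3)*(t + 5)/2 = 0. The curves meet at t = -5, 3.
On [-5, 3], y = -t^2/2 + t + 19/2 is on top; that piece has area ∫[-5,3] (-t^2/2 - t + 15/2) dt = 128/3.

128/3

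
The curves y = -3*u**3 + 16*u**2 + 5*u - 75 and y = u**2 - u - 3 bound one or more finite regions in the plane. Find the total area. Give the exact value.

443/2

Set the curves equal: -3*u**3 + 16*u**2 + 5*u - 75 = u**2 - u - 3, so -3*u**3 + 15*u**2 + 6*u - 72 = 0, which factors as -3*(u - 4)*(u - 3)*(u + 2) = 0. The curves meet at u = -2, 3, 4.
On [-2, 3], y = u**2 - u - 3 is on top; that piece has area ∫[-2,3] (-(-3*u**3 + 15*u**2 + 6*u - 72)) du = 875/4.
On [3, 4], y = -3*u**3 + 16*u**2 + 5*u - 75 is on top; that piece has area ∫[3,4] (-3*u**3 + 15*u**2 + 6*u - 72) du = 11/4.
Total enclosed area = 875/4 + 11/4 = 443/2.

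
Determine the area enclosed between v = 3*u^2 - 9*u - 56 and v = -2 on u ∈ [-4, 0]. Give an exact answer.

109

The difference (3*u^2 - 9*u - 56) - (-2) = 3*u^2 - 9*u - 54 changes sign at u = -3 inside [-4, 0], so split the integral there.
∫[-4,-3] (3*u^2 - 9*u - 54) du = 29/2.
∫[-3,0] (3*u^2 - 9*u - 54) du = -189/2; the area of that piece is 189/2.
Total area = 29/2 + 189/2 = 109.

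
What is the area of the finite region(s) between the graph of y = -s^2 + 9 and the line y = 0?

36

The curve meets the s-axis where -s^2 + 9 = 0, i.e. -(s - 3)*(s + 3) = 0, at s = -3, 3.
On [-3, 3] the curve lies above the axis; ∫[-3,3] (-s^2 + 9) ds = 36, giving area 36.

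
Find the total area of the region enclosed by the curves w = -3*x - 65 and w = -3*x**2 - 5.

729/2

Set the curves equal: -3*x - 65 = -3*x**2 - 5, so 3*x**2 - 3*x - 60 = 0, which factors as 3*(x - 5)*(x + 4) = 0. The curves meet at x = -4, 5.
On [-4, 5], w = -3*x**2 - 5 is on top; that piece has area ∫[-4,5] (-(3*x**2 - 3*x - 60)) dx = 729/2.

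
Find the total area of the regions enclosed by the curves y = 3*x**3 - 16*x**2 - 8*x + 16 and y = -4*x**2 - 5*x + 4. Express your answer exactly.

Set the curves equal: 3*x**3 - 16*x**2 - 8*x + 16 = -4*x**2 - 5*x + 4, so 3*x**3 - 12*x**2 - 3*x + 12 = 0, which factors as 3*(x - 4)*(x - 1)*(x + 1) = 0. The curves meet at x = -1, 1, 4.
On [-1, 1], y = 3*x**3 - 16*x**2 - 8*x + 16 is on top; that piece has area ∫[-1,1] (3*x**3 - 12*x**2 - 3*x + 12) dx = 16.
On [1, 4], y = -4*x**2 - 5*x + 4 is on top; that piece has area ∫[1,4] (-(3*x**3 - 12*x**2 - 3*x + 12)) dx = 189/4.
Total enclosed area = 16 + 189/4 = 253/4.

253/4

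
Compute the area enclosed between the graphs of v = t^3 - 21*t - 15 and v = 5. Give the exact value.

999/4

Set the curves equal: t^3 - 21*t - 15 = 5, so t^3 - 21*t - 20 = 0, which factors as (t - 5)*(t + 1)*(t + 4) = 0. The curves meet at t = -4, -1, 5.
On [-4, -1], v = t^3 - 21*t - 15 is on top; that piece has area ∫[-4,-1] (t^3 - 21*t - 20) dt = 135/4.
On [-1, 5], v = 5 is on top; that piece has area ∫[-1,5] (-(t^3 - 21*t - 20)) dt = 216.
Total enclosed area = 135/4 + 216 = 999/4.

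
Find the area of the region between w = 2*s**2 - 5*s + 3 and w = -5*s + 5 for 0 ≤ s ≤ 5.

The difference (2*s**2 - 5*s + 3) - (-5*s + 5) = 2*s**2 - 2 changes sign at s = 1 inside [0, 5], so split the integral there.
∫[0,1] (2*s**2 - 2) ds = -4/3; the area of that piece is 4/3.
∫[1,5] (2*s**2 - 2) ds = 224/3.
Total area = 4/3 + 224/3 = 76.

76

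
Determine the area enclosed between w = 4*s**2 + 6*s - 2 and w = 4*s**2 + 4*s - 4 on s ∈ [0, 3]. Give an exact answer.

15

On [0, 3], (4*s**2 + 6*s - 2) - (4*s**2 + 4*s - 4) = 2*s + 2 is ≥ 0 throughout, so the area is a single integral of |2*s + 2|.
∫[0,3] (2*s + 2) ds = 15.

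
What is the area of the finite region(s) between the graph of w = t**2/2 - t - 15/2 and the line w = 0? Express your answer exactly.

128/3

The curve meets the t-axis where t**2/2 - t - 15/2 = 0, i.e. (t - 5)*(t + 3)/2 = 0, at t = -3, 5.
On [-3, 5] the curve lies below the axis; ∫[-3,5] (t**2/2 - t - 15/2) dt = -128/3, giving area 128/3.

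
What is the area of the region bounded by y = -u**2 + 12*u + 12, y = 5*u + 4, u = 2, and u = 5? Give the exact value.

117/2

On [2, 5], (-u**2 + 12*u + 12) - (5*u + 4) = -u**2 + 7*u + 8 is ≥ 0 throughout, so the area is a single integral of |-u**2 + 7*u + 8|.
∫[2,5] (-u**2 + 7*u + 8) du = 117/2.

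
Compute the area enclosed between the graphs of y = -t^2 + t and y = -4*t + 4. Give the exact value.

Set the curves equal: -t^2 + t = -4*t + 4, so -t^2 + 5*t - 4 = 0, which factors as -(t - 4)*(t - 1) = 0. The curves meet at t = 1, 4.
On [1, 4], y = -t^2 + t is on top; that piece has area ∫[1,4] (-t^2 + 5*t - 4) dt = 9/2.

9/2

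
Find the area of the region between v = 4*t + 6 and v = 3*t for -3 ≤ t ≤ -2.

On [-3, -2], (4*t + 6) - (3*t) = t + 6 is ≥ 0 throughout, so the area is a single integral of |t + 6|.
∫[-3,-2] (t + 6) dt = 7/2.

7/2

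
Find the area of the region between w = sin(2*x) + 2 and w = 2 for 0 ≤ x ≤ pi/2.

1

On [0, pi/2], (sin(2*x) + 2) - (2) = sin(2*x) is ≥ 0 throughout, so the area is a single integral of |sin(2*x)|.
∫[0,pi/2] (sin(2*x)) dx = 1.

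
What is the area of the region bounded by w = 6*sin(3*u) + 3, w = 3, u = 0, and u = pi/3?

4

On [0, pi/3], (6*sin(3*u) + 3) - (3) = 6*sin(3*u) is ≥ 0 throughout, so the area is a single integral of |6*sin(3*u)|.
∫[0,pi/3] (6*sin(3*u)) du = 4.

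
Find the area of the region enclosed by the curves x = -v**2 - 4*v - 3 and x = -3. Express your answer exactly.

32/3

Both boundary curves give x as a function of v, so integrate with respect to v. Setting them equal: -v**2 - 4*v = 0, i.e. -v*(v + 4) = 0, so they meet at v = -4, 0.
For v in [-4, 0], x = -v**2 - 4*v - 3 is on the right; area = ∫[-4,0] (-v**2 - 4*v) dv = 32/3.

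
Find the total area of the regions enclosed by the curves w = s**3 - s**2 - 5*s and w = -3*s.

Set the curves equal: s**3 - s**2 - 5*s = -3*s, so s**3 - s**2 - 2*s = 0, which factors as s*(s - 2)*(s + 1) = 0. The curves meet at s = -1, 0, 2.
On [-1, 0], w = s**3 - s**2 - 5*s is on top; that piece has area ∫[-1,0] (s**3 - s**2 - 2*s) ds = 5/12.
On [0, 2], w = -3*s is on top; that piece has area ∫[0,2] (-(s**3 - s**2 - 2*s)) ds = 8/3.
Total enclosed area = 5/12 + 8/3 = 37/12.

37/12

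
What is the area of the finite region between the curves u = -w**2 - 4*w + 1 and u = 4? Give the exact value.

4/3

Both boundary curves give u as a function of w, so integrate with respect to w. Setting them equal: -w**2 - 4*w - 3 = 0, i.e. -(w + 1)*(w + 3) = 0, so they meet at w = -3, -1.
For w in [-3, -1], u = -w**2 - 4*w + 1 is on the right; area = ∫[-3,-1] (-w**2 - 4*w - 3) dw = 4/3.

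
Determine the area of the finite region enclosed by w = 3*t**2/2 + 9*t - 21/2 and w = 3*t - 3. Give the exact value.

54

Set the curves equal: 3*t**2/2 + 9*t - 21/2 = 3*t - 3, so 3*t**2/2 + 6*t - 15/2 = 0, which factors as 3*(t - 1)*(t + 5)/2 = 0. The curves meet at t = -5, 1.
On [-5, 1], w = 3*t - 3 is on top; that piece has area ∫[-5,1] (-(3*t**2/2 + 6*t - 15/2)) dt = 54.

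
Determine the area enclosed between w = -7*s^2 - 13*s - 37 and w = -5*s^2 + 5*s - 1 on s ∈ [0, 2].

On [0, 2], (-7*s^2 - 13*s - 37) - (-5*s^2 + 5*s - 1) = -2*s^2 - 18*s - 36 is ≤ 0 throughout, so the area is a single integral of |-2*s^2 - 18*s - 36|.
∫[0,2] (-2*s^2 - 18*s - 36) ds = -340/3; the area of that piece is 340/3.

340/3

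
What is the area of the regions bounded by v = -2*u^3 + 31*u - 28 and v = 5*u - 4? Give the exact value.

Set the curves equal: -2*u^3 + 31*u - 28 = 5*u - 4, so -2*u^3 + 26*u - 24 = 0, which factors as -2*(u - 3)*(u - 1)*(u + 4) = 0. The curves meet at u = -4, 1, 3.
On [-4, 1], v = 5*u - 4 is on top; that piece has area ∫[-4,1] (-(-2*u^3 + 26*u - 24)) du = 375/2.
On [1, 3], v = -2*u^3 + 31*u - 28 is on top; that piece has area ∫[1,3] (-2*u^3 + 26*u - 24) du = 16.
Total enclosed area = 375/2 + 16 = 407/2.

407/2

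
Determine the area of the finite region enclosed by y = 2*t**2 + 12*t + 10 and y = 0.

64/3

Set the curves equal: 2*t**2 + 12*t + 10 = 0, so 2*t**2 + 12*t + 10 = 0, which factors as 2*(t + 1)*(t + 5) = 0. The curves meet at t = -5, -1.
On [-5, -1], y = 0 is on top; that piece has area ∫[-5,-1] (-(2*t**2 + 12*t + 10)) dt = 64/3.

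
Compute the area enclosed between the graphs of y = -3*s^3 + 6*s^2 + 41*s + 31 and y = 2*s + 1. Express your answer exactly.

1741/4

Set the curves equal: -3*s^3 + 6*s^2 + 41*s + 31 = 2*s + 1, so -3*s^3 + 6*s^2 + 39*s + 30 = 0, which factors as -3*(s - 5)*(s + 1)*(s + 2) = 0. The curves meet at s = -2, -1, 5.
On [-2, -1], y = 2*s + 1 is on top; that piece has area ∫[-2,-1] (-(-3*s^3 + 6*s^2 + 39*s + 30)) ds = 13/4.
On [-1, 5], y = -3*s^3 + 6*s^2 + 41*s + 31 is on top; that piece has area ∫[-1,5] (-3*s^3 + 6*s^2 + 39*s + 30) ds = 432.
Total enclosed area = 13/4 + 432 = 1741/4.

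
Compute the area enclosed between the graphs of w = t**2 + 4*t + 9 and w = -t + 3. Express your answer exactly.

1/6

Set the curves equal: t**2 + 4*t + 9 = -t + 3, so t**2 + 5*t + 6 = 0, which factors as (t + 2)*(t + 3) = 0. The curves meet at t = -3, -2.
On [-3, -2], w = -t + 3 is on top; that piece has area ∫[-3,-2] (-(t**2 + 5*t + 6)) dt = 1/6.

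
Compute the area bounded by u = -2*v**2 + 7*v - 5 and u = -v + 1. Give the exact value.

8/3

Both boundary curves give u as a function of v, so integrate with respect to v. Setting them equal: -2*v**2 + 8*v - 6 = 0, i.e. -2*(v - 3)*(v - 1) = 0, so they meet at v = 1, 3.
For v in [1, 3], u = -2*v**2 + 7*v - 5 is on the right; area = ∫[1,3] (-2*v**2 + 8*v - 6) dv = 8/3.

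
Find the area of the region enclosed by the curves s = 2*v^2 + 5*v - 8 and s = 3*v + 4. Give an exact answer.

Both boundary curves give s as a function of v, so integrate with respect to v. Setting them equal: 2*v^2 + 2*v - 12 = 0, i.e. 2*(v - 2)*(v + 3) = 0, so they meet at v = -3, 2.
For v in [-3, 2], s = 2*v^2 + 5*v - 8 is on the left; area = ∫[-3,2] (-(2*v^2 + 2*v - 12)) dv = 125/3.

125/3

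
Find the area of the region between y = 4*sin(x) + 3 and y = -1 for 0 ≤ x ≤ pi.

8 + 4*pi

On [0, pi], (4*sin(x) + 3) - (-1) = 4*sin(x) + 4 is ≥ 0 throughout, so the area is a single integral of |4*sin(x) + 4|.
∫[0,pi] (4*sin(x) + 4) dx = 8 + 4*pi.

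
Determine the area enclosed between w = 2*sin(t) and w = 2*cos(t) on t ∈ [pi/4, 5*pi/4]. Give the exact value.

4*sqrt(2)

On [pi/4, 5*pi/4], (2*sin(t)) - (2*cos(t)) = 2*sin(t) - 2*cos(t) is ≥ 0 throughout, so the area is a single integral of |2*sin(t) - 2*cos(t)|.
∫[pi/4,5*pi/4] (2*sin(t) - 2*cos(t)) dt = 4*sqrt(2).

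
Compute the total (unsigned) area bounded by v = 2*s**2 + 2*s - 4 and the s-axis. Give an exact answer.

The curve meets the s-axis where 2*s**2 + 2*s - 4 = 0, i.e. 2*(s - 1)*(s + 2) = 0, at s = -2, 1.
On [-2, 1] the curve lies below the axis; ∫[-2,1] (2*s**2 + 2*s - 4) ds = -9, giving area 9.

9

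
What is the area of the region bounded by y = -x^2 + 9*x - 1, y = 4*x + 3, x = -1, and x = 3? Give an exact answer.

The difference (-x^2 + 9*x - 1) - (4*x + 3) = -x^2 + 5*x - 4 changes sign at x = 1 inside [-1, 3], so split the integral there.
∫[-1,1] (-x^2 + 5*x - 4) dx = -26/3; the area of that piece is 26/3.
∫[1,3] (-x^2 + 5*x - 4) dx = 10/3.
Total area = 26/3 + 10/3 = 12.

12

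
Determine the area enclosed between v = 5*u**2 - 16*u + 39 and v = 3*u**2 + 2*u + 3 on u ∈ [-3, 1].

704/3

On [-3, 1], (5*u**2 - 16*u + 39) - (3*u**2 + 2*u + 3) = 2*u**2 - 18*u + 36 is ≥ 0 throughout, so the area is a single integral of |2*u**2 - 18*u + 36|.
∫[-3,1] (2*u**2 - 18*u + 36) du = 704/3.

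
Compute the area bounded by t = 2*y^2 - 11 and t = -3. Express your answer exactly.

64/3

Both boundary curves give t as a function of y, so integrate with respect to y. Setting them equal: 2*y^2 - 8 = 0, i.e. 2*(y - 2)*(y + 2) = 0, so they meet at y = -2, 2.
For y in [-2, 2], t = 2*y^2 - 11 is on the left; area = ∫[-2,2] (-(2*y^2 - 8)) dy = 64/3.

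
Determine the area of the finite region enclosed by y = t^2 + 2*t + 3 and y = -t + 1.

Set the curves equal: t^2 + 2*t + 3 = -t + 1, so t^2 + 3*t + 2 = 0, which factors as (t + 1)*(t + 2) = 0. The curves meet at t = -2, -1.
On [-2, -1], y = -t + 1 is on top; that piece has area ∫[-2,-1] (-(t^2 + 3*t + 2)) dt = 1/6.

1/6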